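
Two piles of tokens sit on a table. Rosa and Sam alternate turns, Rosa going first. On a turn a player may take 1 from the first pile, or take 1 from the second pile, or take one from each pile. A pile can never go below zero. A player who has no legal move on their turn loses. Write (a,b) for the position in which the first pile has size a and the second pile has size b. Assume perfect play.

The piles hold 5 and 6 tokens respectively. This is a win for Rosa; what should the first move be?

Move to (4,6).

Use the standard recursion: the mover loses at a terminal position; elsewhere, the mover wins exactly when some move hands the opponent an L position.
No move ever increases a pile, so every position that can arise here has a ≤ 5 and b ≤ 6; it is enough to label the cells with 0 ≤ a ≤ 5 and 0 ≤ b ≤ 6.
Every move lowers a or b (never raises either), so fill the grid row by row in increasing a, and left to right within a row: each cell's successors are then already labelled.
      b=0  b=1  b=2  b=3  b=4  b=5  b=6
a=0:    L    W    L    W    L    W    L
a=1:    W    W    W    W    W    W    W
a=2:    L    W    L    W    L    W    L
a=3:    W    W    W    W    W    W    W
a=4:    L    W    L    W    L    W    L
a=5:    W    W    W    W    W    W    W
Cells with no legal move (terminal, hence L): (0,0).
The remaining L cells, each justified by listing all of its moves:
(0,2): the only move is to (0,1)(W), a W ⇒ L
(0,4): the only move is to (0,3)(W), a W ⇒ L
(0,6): the only move is to (0,5)(W), a W ⇒ L
(2,0): the only move is to (1,0)(W), a W ⇒ L
(2,2): moves to (1,2)(W), (2,1)(W), (1,1)(W); every one is W ⇒ L
(2,4): moves to (1,4)(W), (2,3)(W), (1,3)(W); every one is W ⇒ L
(2,6): moves to (1,6)(W), (2,5)(W), (1,5)(W); every one is W ⇒ L
(4,0): the only move is to (3,0)(W), a W ⇒ L
(4,2): moves to (3,2)(W), (4,1)(W), (3,1)(W); every one is W ⇒ L
(4,4): moves to (3,4)(W), (4,3)(W), (3,3)(W); every one is W ⇒ L
(4,6): moves to (3,6)(W), (4,5)(W), (3,5)(W); every one is W ⇒ L
Every other cell has at least one move into one of the L cells above, so it is W.
From (5,6), the L positions reachable in one move are: (4,6).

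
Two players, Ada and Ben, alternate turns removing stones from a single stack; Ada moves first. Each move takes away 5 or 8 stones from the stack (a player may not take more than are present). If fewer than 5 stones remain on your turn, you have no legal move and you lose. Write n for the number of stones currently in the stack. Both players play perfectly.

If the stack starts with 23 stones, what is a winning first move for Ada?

Positions with no move are L. A position that does have a move is losing for the player to move precisely when every available move leads to a winning position for the opponent. Fill in the labels:
n=0: no move → L
n=1: no move → L
n=2: no move → L
n=3: no move → L
n=4: no move → L
n=5: W (go to 0, an L position)
n=6: W (go to 1, an L position)
n=7: W (go to 2, an L position)
n=8: W (go to 3, an L position)
n=9: W (go to 4, an L position)
n=10: W (go to 2, an L position)
n=11: W (go to 3, an L position)
n=12: W (go to 4, an L position)
n=13: L (options 8(W), 5(W) are all W)
n=14: L (options 9(W), 6(W) are all W)
n=15: L (options 10(W), 7(W) are all W)
n=16: L (options 11(W), 8(W) are all W)
n=17: L (options 12(W), 9(W) are all W)
n=18: W (go to 13, an L position)
n=19: W (go to 14, an L position)
n=20: W (go to 15, an L position)
n=21: W (go to 16, an L position)
n=22: W (go to 17, an L position)
n=23: W (go to 15, an L position)
From 23, the L positions reachable in one move are: 15.

Remove 8, leaving 15.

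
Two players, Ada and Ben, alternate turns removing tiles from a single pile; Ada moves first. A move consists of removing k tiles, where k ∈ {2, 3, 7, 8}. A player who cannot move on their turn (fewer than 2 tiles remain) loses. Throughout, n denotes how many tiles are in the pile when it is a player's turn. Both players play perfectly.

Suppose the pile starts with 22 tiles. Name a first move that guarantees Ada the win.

Build the W/L table. Terminal = L. A non-terminal position is W if it has a move to some L; otherwise it is L.
n=0: no move → L
n=1: no move → L
n=2: W (go to 0, an L position)
n=3: W (go to 1, an L position)
n=4: W (go to 1, an L position)
n=5: L (options 3(W), 2(W) are all W)
n=6: L (options 4(W), 3(W) are all W)
n=7: W (go to 5, an L position)
n=8: W (go to 6, an L position)
n=9: W (go to 6, an L position)
n=10: L (options 8(W), 7(W), 3(W), 2(W) are all W)
n=11: L (options 9(W), 8(W), 4(W), 3(W) are all W)
n=12: W (go to 10, an L position)
n=13: W (go to 11, an L position)
n=14: W (go to 11, an L position)
n=15: L (options 13(W), 12(W), 8(W), 7(W) are all W)
n=16: L (options 14(W), 13(W), 9(W), 8(W) are all W)
n=17: W (go to 15, an L position)
n=18: W (go to 16, an L position)
n=19: W (go to 16, an L position)
n=20: L (options 18(W), 17(W), 13(W), 12(W) are all W)
n=21: L (options 19(W), 18(W), 14(W), 13(W) are all W)
n=22: W (go to 20, an L position)
From 22, the L positions reachable in one move are: 20, 15. Any move reaching one of these is winning.

Remove 2, leaving 20.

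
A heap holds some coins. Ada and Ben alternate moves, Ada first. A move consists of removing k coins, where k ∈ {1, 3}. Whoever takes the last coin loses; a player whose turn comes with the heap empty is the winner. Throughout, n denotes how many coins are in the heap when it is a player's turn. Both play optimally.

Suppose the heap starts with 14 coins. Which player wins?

Ada wins.

Label each position W (a win for the player to move) or L (a loss). A position with no legal move is W; any other position is W exactly when some move reaches an L, and L when every move reaches a W.
n=0: no move; the opponent has just taken the last coin and therefore loses → W
n=1: →0(W) only, which is W, so L
n=2: →1(L), so W
n=3: →2(W), 0(W) — all W, so L
n=4: →3(L), so W
n=5: →4(W), 2(W) — all W, so L
n=6: →5(L), so W
n=7: →6(W), 4(W) — all W, so L
n=8: →7(L), so W
n=9: →8(W), 6(W) — all W, so L
n=10: →9(L), so W
n=11: →10(W), 8(W) — all W, so L
n=12: →11(L), so W
n=13: →12(W), 10(W) — all W, so L
n=14: →13(L), so W
From 14 Ada can remove 1, leaving 13, reaching an L position.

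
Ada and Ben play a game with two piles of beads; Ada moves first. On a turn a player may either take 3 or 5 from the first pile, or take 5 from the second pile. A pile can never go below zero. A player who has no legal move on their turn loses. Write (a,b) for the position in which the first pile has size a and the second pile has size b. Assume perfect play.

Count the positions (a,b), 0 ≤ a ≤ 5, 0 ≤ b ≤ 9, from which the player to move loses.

30

Classify positions by backward induction: terminal positions (no move available) are L. From any other position, the mover wins iff some move reaches an L.
Every move lowers a or b (never raises either), so fill the grid row by row in increasing a, and left to right within a row: each cell's successors are then already labelled.
      b=0  b=1  b=2  b=3  b=4  b=5  b=6  b=7  b=8  b=9
a=0:    L    L    L    L    L    W    W    W    W    W
a=1:    L    L    L    L    L    W    W    W    W    W
a=2:    L    L    L    L    L    W    W    W    W    W
a=3:    W    W    W    W    W    L    L    L    L    L
a=4:    W    W    W    W    W    L    L    L    L    L
a=5:    W    W    W    W    W    L    L    L    L    L
Cells with no legal move (terminal, hence L): (0,0), (0,1), (0,2), (0,3), (0,4), (1,0), (1,1), (1,2), (1,3), (1,4), (2,0), (2,1), (2,2), (2,3), (2,4).
The remaining L cells, each justified by listing all of its moves:
(3,5): moves to (0,5)(W), (3,0)(W); every one is W ⇒ L
(3,6): moves to (0,6)(W), (3,1)(W); every one is W ⇒ L
(3,7): moves to (0,7)(W), (3,2)(W); every one is W ⇒ L
(3,8): moves to (0,8)(W), (3,3)(W); every one is W ⇒ L
(3,9): moves to (0,9)(W), (3,4)(W); every one is W ⇒ L
(4,5): moves to (1,5)(W), (4,0)(W); every one is W ⇒ L
(4,6): moves to (1,6)(W), (4,1)(W); every one is W ⇒ L
(4,7): moves to (1,7)(W), (4,2)(W); every one is W ⇒ L
(4,8): moves to (1,8)(W), (4,3)(W); every one is W ⇒ L
(4,9): moves to (1,9)(W), (4,4)(W); every one is W ⇒ L
(5,5): moves to (2,5)(W), (0,5)(W), (5,0)(W); every one is W ⇒ L
(5,6): moves to (2,6)(W), (0,6)(W), (5,1)(W); every one is W ⇒ L
(5,7): moves to (2,7)(W), (0,7)(W), (5,2)(W); every one is W ⇒ L
(5,8): moves to (2,8)(W), (0,8)(W), (5,3)(W); every one is W ⇒ L
(5,9): moves to (2,9)(W), (0,9)(W), (5,4)(W); every one is W ⇒ L
Every other cell has at least one move into one of the L cells above, so it is W.
L cells per row: a=0: 5, a=1: 5, a=2: 5, a=3: 5, a=4: 5, a=5: 5; total 30.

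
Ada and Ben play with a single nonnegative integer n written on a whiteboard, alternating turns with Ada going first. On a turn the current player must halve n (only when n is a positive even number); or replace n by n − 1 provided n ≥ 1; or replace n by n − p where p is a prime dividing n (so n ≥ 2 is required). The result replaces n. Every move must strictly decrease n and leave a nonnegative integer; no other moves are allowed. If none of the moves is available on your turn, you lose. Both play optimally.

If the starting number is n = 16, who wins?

Use the standard recursion: the mover loses at a terminal position; elsewhere, the mover wins exactly when some move hands the opponent an L position.
n=0: no move → L
n=1: can move to 0, which is L ⇒ W
n=2: can move to 0, which is L ⇒ W
n=3: can move to 0, which is L ⇒ W
n=4: moves to 2(W), 3(W); every one is W ⇒ L
n=5: can move to 0, which is L ⇒ W
n=6: can move to 4, which is L ⇒ W
n=7: can move to 0, which is L ⇒ W
n=8: can move to 4, which is L ⇒ W
n=9: moves to 6(W), 8(W); every one is W ⇒ L
n=10: can move to 9, which is L ⇒ W
n=11: can move to 0, which is L ⇒ W
n=12: can move to 9, which is L ⇒ W
n=13: can move to 0, which is L ⇒ W
n=14: moves to 7(W), 12(W), 13(W); every one is W ⇒ L
n=15: can move to 14, which is L ⇒ W
n=16: can move to 14, which is L ⇒ W
The starting position 16 is W: Ada should move to 14, handing over an L position.

Ada wins.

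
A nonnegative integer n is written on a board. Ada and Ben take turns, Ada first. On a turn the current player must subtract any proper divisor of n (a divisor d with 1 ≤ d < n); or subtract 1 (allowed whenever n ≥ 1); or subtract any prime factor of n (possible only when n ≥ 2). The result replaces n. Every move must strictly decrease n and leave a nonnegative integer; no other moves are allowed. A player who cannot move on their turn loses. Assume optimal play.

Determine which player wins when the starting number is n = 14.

Ben wins.

Use the standard recursion: the mover loses at a terminal position; elsewhere, the mover wins exactly when some move hands the opponent an L position.
n=0: no move → L
n=1: →0(L), so W
n=2: →0(L), so W
n=3: →0(L), so W
n=4: →2(W), 3(W) — all W, so L
n=5: →0(L), so W
n=6: →4(L), so W
n=7: →0(L), so W
n=8: →4(L), so W
n=9: →6(W), 8(W) — all W, so L
n=10: →9(L), so W
n=11: →0(L), so W
n=12: →9(L), so W
n=13: →0(L), so W
n=14: →7(W), 12(W), 13(W) — all W, so L
The starting position 14 is L: whatever Ada does, the opponent receives a W position.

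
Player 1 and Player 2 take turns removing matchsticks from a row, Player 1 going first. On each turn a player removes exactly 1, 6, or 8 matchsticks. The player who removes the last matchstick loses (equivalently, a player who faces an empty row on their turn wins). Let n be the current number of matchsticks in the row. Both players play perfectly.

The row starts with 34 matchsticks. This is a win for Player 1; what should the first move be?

Remove 1, leaving 33.

Build the W/L table. Terminal = W. A non-terminal position is W if it has a move to some L; otherwise it is L.
n=0: no move; the opponent has just taken the last matchstick and therefore loses → W
n=1: →0(W) only, which is W, so L
n=2: →1(L), so W
n=3: →2(W) only, which is W, so L
n=4: →3(L), so W
n=5: →4(W) only, which is W, so L
n=6: →5(L), so W
n=7: →1(L), so W
n=8: →7(W), 2(W), 0(W) — all W, so L
n=9: →8(L), so W
n=10: →9(W), 4(W), 2(W) — all W, so L
n=11: →10(L), so W
n=12: →11(W), 6(W), 4(W) — all W, so L
n=13: →12(L), so W
n=14: →8(L), so W
n=15: →14(W), 9(W), 7(W) — all W, so L
n=16: →15(L), so W
n=17: →16(W), 11(W), 9(W) — all W, so L
n=18: →17(L), so W
n=19: →18(W), 13(W), 11(W) — all W, so L
n=20: →19(L), so W
n=21: →15(L), so W
n=22: →21(W), 16(W), 14(W) — all W, so L
n=23: →22(L), so W
n=24: →23(W), 18(W), 16(W) — all W, so L
n=25: →24(L), so W
n=26: →25(W), 20(W), 18(W) — all W, so L
n=27: →26(L), so W
n=28: →22(L), so W
n=29: →28(W), 23(W), 21(W) — all W, so L
n=30: →29(L), so W
n=31: →30(W), 25(W), 23(W) — all W, so L
n=32: →31(L), so W
n=33: →32(W), 27(W), 25(W) — all W, so L
n=34: →33(L), so W
From 34, the L positions reachable in one move are: 33, 26. Any move reaching one of these is winning.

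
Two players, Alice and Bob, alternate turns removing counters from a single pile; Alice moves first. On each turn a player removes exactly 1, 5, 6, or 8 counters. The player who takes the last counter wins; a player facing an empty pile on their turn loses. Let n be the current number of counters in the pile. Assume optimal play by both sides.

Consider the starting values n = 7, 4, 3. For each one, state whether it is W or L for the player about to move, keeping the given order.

Positions with no move are L. A position that does have a move is losing for the player to move precisely when every available move leads to a winning position for the opponent. Fill in the labels:
n=0: no move → L
n=1: W (go to 0, an L position)
n=2: L (sole option 1(W) is W)
n=3: W (go to 2, an L position)
n=4: L (sole option 3(W) is W)
n=5: W (go to 4, an L position)
n=6: W (go to 0, an L position)
n=7: W (go to 2, an L position)

7: W, 4: L, 3: W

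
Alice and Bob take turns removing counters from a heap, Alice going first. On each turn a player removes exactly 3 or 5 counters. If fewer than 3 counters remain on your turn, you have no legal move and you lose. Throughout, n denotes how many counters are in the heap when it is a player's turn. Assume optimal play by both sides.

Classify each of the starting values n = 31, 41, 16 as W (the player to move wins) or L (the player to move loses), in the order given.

31: W, 41: L, 16: L

Build the W/L table. Terminal = L. A non-terminal position is W if it has a move to some L; otherwise it is L.
n=0: no move → L
n=1: no move → L
n=2: no move → L
n=3: →0(L), so W
n=4: →1(L), so W
n=5: →2(L), so W
n=6: →1(L), so W
n=7: →2(L), so W
n=8: →5(W), 3(W) — all W, so L
n=9: →6(W), 4(W) — all W, so L
n=10: →7(W), 5(W) — all W, so L
n=11: →8(L), so W
n=12: →9(L), so W
n=13: →10(L), so W
n=14: →9(L), so W
n=15: →10(L), so W
n=16: →13(W), 11(W) — all W, so L
n=17: →14(W), 12(W) — all W, so L
n=18: →15(W), 13(W) — all W, so L
n=19: →16(L), so W
n=20: →17(L), so W
n=21: →18(L), so W
n=22: →17(L), so W
n=23: →18(L), so W
n=24: →21(W), 19(W) — all W, so L
n=25: →22(W), 20(W) — all W, so L
n=26: →23(W), 21(W) — all W, so L
n=27: →24(L), so W
n=28: →25(L), so W
n=29: →26(L), so W
n=30: →25(L), so W
n=31: →26(L), so W
n=32: →29(W), 27(W) — all W, so L
n=33: →30(W), 28(W) — all W, so L
n=34: →31(W), 29(W) — all W, so L
n=35: →32(L), so W
n=36: →33(L), so W
n=37: →34(L), so W
n=38: →33(L), so W
n=39: →34(L), so W
n=40: →37(W), 35(W) — all W, so L
n=41: →38(W), 36(W) — all W, so L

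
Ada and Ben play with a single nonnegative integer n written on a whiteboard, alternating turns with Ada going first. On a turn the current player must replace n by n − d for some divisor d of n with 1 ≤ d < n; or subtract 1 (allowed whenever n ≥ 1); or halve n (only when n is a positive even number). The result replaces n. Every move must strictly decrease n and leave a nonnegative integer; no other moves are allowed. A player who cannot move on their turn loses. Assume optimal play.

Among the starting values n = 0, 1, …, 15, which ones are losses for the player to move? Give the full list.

Compute win/loss labels from the base case upward. A position with no move is L. Any other position is W if it can reach an L in one move, else L.
n=0: no move → L
n=1: can move to 0, which is L ⇒ W
n=2: the only move is to 1(W), a W ⇒ L
n=3: can move to 2, which is L ⇒ W
n=4: can move to 2, which is L ⇒ W
n=5: the only move is to 4(W), a W ⇒ L
n=6: can move to 5, which is L ⇒ W
n=7: the only move is to 6(W), a W ⇒ L
n=8: can move to 7, which is L ⇒ W
n=9: moves to 6(W), 8(W); every one is W ⇒ L
n=10: can move to 5, which is L ⇒ W
n=11: the only move is to 10(W), a W ⇒ L
n=12: can move to 9, which is L ⇒ W
n=13: the only move is to 12(W), a W ⇒ L
n=14: can move to 7, which is L ⇒ W
n=15: moves to 10(W), 12(W), 14(W); every one is W ⇒ L
Reading off the rows marked L gives the requested list; there are 8 such values of n.

0, 2, 5, 7, 9, 11, 13, 15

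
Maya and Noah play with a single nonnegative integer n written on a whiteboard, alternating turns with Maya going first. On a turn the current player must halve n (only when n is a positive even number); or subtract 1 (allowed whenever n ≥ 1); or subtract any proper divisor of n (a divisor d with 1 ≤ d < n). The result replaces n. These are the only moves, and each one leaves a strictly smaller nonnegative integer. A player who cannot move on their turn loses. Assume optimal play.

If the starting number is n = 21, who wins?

Label each position W (a win for the player to move) or L (a loss). A position with no legal move is L; any other position is W exactly when some move reaches an L, and L when every move reaches a W.
n=0: no move → L
n=1: →0(L), so W
n=2: →1(W) only, which is W, so L
n=3: →2(L), so W
n=4: →2(L), so W
n=5: →4(W) only, which is W, so L
n=6: →5(L), so W
n=7: →6(W) only, which is W, so L
n=8: →7(L), so W
n=9: →6(W), 8(W) — all W, so L
n=10: →5(L), so W
n=11: →10(W) only, which is W, so L
n=12: →9(L), so W
n=13: →12(W) only, which is W, so L
n=14: →7(L), so W
n=15: →10(W), 12(W), 14(W) — all W, so L
n=16: →15(L), so W
n=17: →16(W) only, which is W, so L
n=18: →9(L), so W
n=19: →18(W) only, which is W, so L
n=20: →15(L), so W
n=21: →14(W), 18(W), 20(W) — all W, so L
Every move from 21 reaches a W position, so the mover loses.

Noah wins.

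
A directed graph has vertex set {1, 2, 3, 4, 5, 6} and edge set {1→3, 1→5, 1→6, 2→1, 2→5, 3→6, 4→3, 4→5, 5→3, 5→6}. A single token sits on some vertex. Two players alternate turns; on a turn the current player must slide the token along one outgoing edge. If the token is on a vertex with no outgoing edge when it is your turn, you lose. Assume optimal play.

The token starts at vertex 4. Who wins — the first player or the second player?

The second player wins.

Label each position W (a win for the player to move) or L (a loss). A position with no legal move is L; any other position is W exactly when some move reaches an L, and L when every move reaches a W.
Every edge goes from a vertex to one that appears earlier in the order 6, 3, 5, 1, 4, 2, so processing vertices in that order labels each vertex after all of its successors.
6: no outgoing edge → L
3: W (go to 6, an L position)
5: W (go to 6, an L position)
1: W (go to 6, an L position)
4: L (options 5(W), 3(W) are all W)
2: L (options 1(W), 5(W) are all W)
Every move from 4 reaches a W position, so the mover loses.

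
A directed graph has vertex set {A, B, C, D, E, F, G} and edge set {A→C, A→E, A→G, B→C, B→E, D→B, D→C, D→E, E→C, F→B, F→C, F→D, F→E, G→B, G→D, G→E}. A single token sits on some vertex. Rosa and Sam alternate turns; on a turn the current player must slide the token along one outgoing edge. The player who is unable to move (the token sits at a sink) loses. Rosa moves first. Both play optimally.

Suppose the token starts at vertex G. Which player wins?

Work bottom-up. With no move the player to move loses. Otherwise the position is W if at least one move leads to an L position for the opponent, and L if every move leads to a W.
Every edge goes from a vertex to one that appears earlier in the order C, E, B, D, G, F, A, so processing vertices in that order labels each vertex after all of its successors.
C: no outgoing edge → L
E: can move to C, which is L ⇒ W
B: can move to C, which is L ⇒ W
D: can move to C, which is L ⇒ W
G: moves to D(W), B(W), E(W); every one is W ⇒ L
F: can move to C, which is L ⇒ W
A: can move to G, which is L ⇒ W
Every move from G reaches a W position, so the mover loses.

Sam wins.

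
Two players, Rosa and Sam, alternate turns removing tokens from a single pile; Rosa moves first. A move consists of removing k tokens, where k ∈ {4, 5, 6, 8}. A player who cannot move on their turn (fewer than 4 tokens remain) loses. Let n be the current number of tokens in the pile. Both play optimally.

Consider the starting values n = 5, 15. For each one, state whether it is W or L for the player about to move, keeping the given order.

Label each position W (a win for the player to move) or L (a loss). A position with no legal move is L; any other position is W exactly when some move reaches an L, and L when every move reaches a W.
n=0: no move → L
n=1: no move → L
n=2: no move → L
n=3: no move → L
n=4: W (go to 0, an L position)
n=5: W (go to 1, an L position)
n=6: W (go to 2, an L position)
n=7: W (go to 3, an L position)
n=8: W (go to 3, an L position)
n=9: W (go to 3, an L position)
n=10: W (go to 2, an L position)
n=11: W (go to 3, an L position)
n=12: L (options 8(W), 7(W), 6(W), 4(W) are all W)
n=13: L (options 9(W), 8(W), 7(W), 5(W) are all W)
n=14: L (options 10(W), 9(W), 8(W), 6(W) are all W)
n=15: L (options 11(W), 10(W), 9(W), 7(W) are all W)

5: W, 15: L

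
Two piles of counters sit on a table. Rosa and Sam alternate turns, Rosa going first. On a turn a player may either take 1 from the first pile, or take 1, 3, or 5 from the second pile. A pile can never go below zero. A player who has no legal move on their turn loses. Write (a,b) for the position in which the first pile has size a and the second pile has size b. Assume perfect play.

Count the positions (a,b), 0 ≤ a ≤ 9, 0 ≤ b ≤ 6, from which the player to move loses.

35

Use the standard recursion: the mover loses at a terminal position; elsewhere, the mover wins exactly when some move hands the opponent an L position.
Every move lowers a or b (never raises either), so fill the grid row by row in increasing a, and left to right within a row: each cell's successors are then already labelled.
      b=0  b=1  b=2  b=3  b=4  b=5  b=6
a=0:    L    W    L    W    L    W    L
a=1:    W    L    W    L    W    L    W
a=2:    L    W    L    W    L    W    L
a=3:    W    L    W    L    W    L    W
a=4:    L    W    L    W    L    W    L
a=5:    W    L    W    L    W    L    W
a=6:    L    W    L    W    L    W    L
a=7:    W    L    W    L    W    L    W
a=8:    L    W    L    W    L    W    L
a=9:    W    L    W    L    W    L    W
Cells with no legal move (terminal, hence L): (0,0).
The remaining L cells, each justified by listing all of its moves:
(0,2): only reaches (0,1)(W), which is W → L
(0,4): only reaches (0,3)(W), (0,1)(W), all W → L
(0,6): only reaches (0,5)(W), (0,3)(W), (0,1)(W), all W → L
(1,1): only reaches (0,1)(W), (1,0)(W), all W → L
(1,3): only reaches (0,3)(W), (1,2)(W), (1,0)(W), all W → L
(1,5): only reaches (0,5)(W), (1,4)(W), (1,2)(W), (1,0)(W), all W → L
(2,0): only reaches (1,0)(W), which is W → L
(2,2): only reaches (1,2)(W), (2,1)(W), all W → L
(2,4): only reaches (1,4)(W), (2,3)(W), (2,1)(W), all W → L
(2,6): only reaches (1,6)(W), (2,5)(W), (2,3)(W), (2,1)(W), all W → L
(3,1): only reaches (2,1)(W), (3,0)(W), all W → L
(3,3): only reaches (2,3)(W), (3,2)(W), (3,0)(W), all W → L
(3,5): only reaches (2,5)(W), (3,4)(W), (3,2)(W), (3,0)(W), all W → L
(4,0): only reaches (3,0)(W), which is W → L
(4,2): only reaches (3,2)(W), (4,1)(W), all W → L
(4,4): only reaches (3,4)(W), (4,3)(W), (4,1)(W), all W → L
(4,6): only reaches (3,6)(W), (4,5)(W), (4,3)(W), (4,1)(W), all W → L
(5,1): only reaches (4,1)(W), (5,0)(W), all W → L
(5,3): only reaches (4,3)(W), (5,2)(W), (5,0)(W), all W → L
(5,5): only reaches (4,5)(W), (5,4)(W), (5,2)(W), (5,0)(W), all W → L
(6,0): only reaches (5,0)(W), which is W → L
(6,2): only reaches (5,2)(W), (6,1)(W), all W → L
(6,4): only reaches (5,4)(W), (6,3)(W), (6,1)(W), all W → L
(6,6): only reaches (5,6)(W), (6,5)(W), (6,3)(W), (6,1)(W), all W → L
(7,1): only reaches (6,1)(W), (7,0)(W), all W → L
(7,3): only reaches (6,3)(W), (7,2)(W), (7,0)(W), all W → L
(7,5): only reaches (6,5)(W), (7,4)(W), (7,2)(W), (7,0)(W), all W → L
(8,0): only reaches (7,0)(W), which is W → L
(8,2): only reaches (7,2)(W), (8,1)(W), all W → L
(8,4): only reaches (7,4)(W), (8,3)(W), (8,1)(W), all W → L
(8,6): only reaches (7,6)(W), (8,5)(W), (8,3)(W), (8,1)(W), all W → L
(9,1): only reaches (8,1)(W), (9,0)(W), all W → L
(9,3): only reaches (8,3)(W), (9,2)(W), (9,0)(W), all W → L
(9,5): only reaches (8,5)(W), (9,4)(W), (9,2)(W), (9,0)(W), all W → L
Every other cell has at least one move into one of the L cells above, so it is W.
L cells per row: a=0: 4, a=1: 3, a=2: 4, a=3: 3, a=4: 4, a=5: 3, a=6: 4, a=7: 3, a=8: 4, a=9: 3; total 35.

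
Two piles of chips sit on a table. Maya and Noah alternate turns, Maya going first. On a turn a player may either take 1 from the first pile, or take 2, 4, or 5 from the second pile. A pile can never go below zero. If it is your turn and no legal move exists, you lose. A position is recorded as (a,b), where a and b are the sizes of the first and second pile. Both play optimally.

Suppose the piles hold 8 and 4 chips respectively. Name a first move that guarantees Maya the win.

Move to (8,0).

Use the standard recursion: the mover loses at a terminal position; elsewhere, the mover wins exactly when some move hands the opponent an L position.
No move ever increases a pile, so every position that can arise here has a ≤ 8 and b ≤ 4; it is enough to label the cells with 0 ≤ a ≤ 8 and 0 ≤ b ≤ 4.
Every move lowers a or b (never raises either), so fill the grid row by row in increasing a, and left to right within a row: each cell's successors are then already labelled.
      b=0  b=1  b=2  b=3  b=4
a=0:    L    L    W    W    W
a=1:    W    W    L    L    W
a=2:    L    L    W    W    W
a=3:    W    W    L    L    W
a=4:    L    L    W    W    W
a=5:    W    W    L    L    W
a=6:    L    L    W    W    W
a=7:    W    W    L    L    W
a=8:    L    L    W    W    W
Cells with no legal move (terminal, hence L): (0,0), (0,1).
The remaining L cells, each justified by listing all of its moves:
(1,2): moves to (0,2)(W), (1,0)(W); every one is W ⇒ L
(1,3): moves to (0,3)(W), (1,1)(W); every one is W ⇒ L
(2,0): the only move is to (1,0)(W), a W ⇒ L
(2,1): the only move is to (1,1)(W), a W ⇒ L
(3,2): moves to (2,2)(W), (3,0)(W); every one is W ⇒ L
(3,3): moves to (2,3)(W), (3,1)(W); every one is W ⇒ L
(4,0): the only move is to (3,0)(W), a W ⇒ L
(4,1): the only move is to (3,1)(W), a W ⇒ L
(5,2): moves to (4,2)(W), (5,0)(W); every one is W ⇒ L
(5,3): moves to (4,3)(W), (5,1)(W); every one is W ⇒ L
(6,0): the only move is to (5,0)(W), a W ⇒ L
(6,1): the only move is to (5,1)(W), a W ⇒ L
(7,2): moves to (6,2)(W), (7,0)(W); every one is W ⇒ L
(7,3): moves to (6,3)(W), (7,1)(W); every one is W ⇒ L
(8,0): the only move is to (7,0)(W), a W ⇒ L
(8,1): the only move is to (7,1)(W), a W ⇒ L
Every other cell has at least one move into one of the L cells above, so it is W.
From (8,4), the L positions reachable in one move are: (8,0).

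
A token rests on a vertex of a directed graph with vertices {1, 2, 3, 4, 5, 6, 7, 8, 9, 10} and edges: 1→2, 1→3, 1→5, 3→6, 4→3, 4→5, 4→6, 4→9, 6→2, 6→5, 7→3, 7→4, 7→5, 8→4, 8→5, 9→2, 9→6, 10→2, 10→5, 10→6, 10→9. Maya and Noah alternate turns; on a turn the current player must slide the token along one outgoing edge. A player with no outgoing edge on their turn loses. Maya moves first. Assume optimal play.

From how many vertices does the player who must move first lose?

3

Label each position W (a win for the player to move) or L (a loss). A position with no legal move is L; any other position is W exactly when some move reaches an L, and L when every move reaches a W.
Every edge goes from a vertex to one that appears earlier in the order 5, 2, 6, 9, 3, 4, 1, 7, 8, 10, so processing vertices in that order labels each vertex after all of its successors.
5: no outgoing edge → L
2: no outgoing edge → L
6: can move to 2, which is L ⇒ W
9: can move to 2, which is L ⇒ W
3: the only move is to 6(W), a W ⇒ L
4: can move to 3, which is L ⇒ W
1: can move to 3, which is L ⇒ W
7: can move to 3, which is L ⇒ W
8: can move to 5, which is L ⇒ W
10: can move to 2, which is L ⇒ W
The L vertices are 2, 3, 5; that is 3 in all.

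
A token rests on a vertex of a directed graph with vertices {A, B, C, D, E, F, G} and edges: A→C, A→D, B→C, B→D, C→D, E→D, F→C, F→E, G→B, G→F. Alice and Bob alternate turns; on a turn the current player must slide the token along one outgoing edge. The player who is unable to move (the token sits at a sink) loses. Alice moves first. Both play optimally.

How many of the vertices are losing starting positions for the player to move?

2

Classify positions by backward induction: terminal positions (no move available) are L. From any other position, the mover wins iff some move reaches an L.
Every edge goes from a vertex to one that appears earlier in the order D, C, A, E, F, B, G, so processing vertices in that order labels each vertex after all of its successors.
D: no outgoing edge → L
C: →D(L), so W
A: →D(L), so W
E: →D(L), so W
F: →E(W), C(W) — all W, so L
B: →D(L), so W
G: →F(L), so W
The L vertices are D, F; that is 2 in all.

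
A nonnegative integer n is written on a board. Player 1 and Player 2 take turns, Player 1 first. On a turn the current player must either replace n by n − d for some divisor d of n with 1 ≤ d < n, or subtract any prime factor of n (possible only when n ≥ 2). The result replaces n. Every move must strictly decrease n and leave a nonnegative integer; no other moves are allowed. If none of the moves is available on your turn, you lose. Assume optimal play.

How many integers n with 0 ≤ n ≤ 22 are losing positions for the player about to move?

6

Compute win/loss labels from the base case upward. A position with no move is L. Any other position is W if it can reach an L in one move, else L.
n=0: no move → L
n=1: no move → L
n=2: →0(L), so W
n=3: →0(L), so W
n=4: →2(W), 3(W) — all W, so L
n=5: →0(L), so W
n=6: →4(L), so W
n=7: →0(L), so W
n=8: →4(L), so W
n=9: →6(W), 8(W) — all W, so L
n=10: →9(L), so W
n=11: →0(L), so W
n=12: →9(L), so W
n=13: →0(L), so W
n=14: →7(W), 12(W), 13(W) — all W, so L
n=15: →14(L), so W
n=16: →14(L), so W
n=17: →0(L), so W
n=18: →9(L), so W
n=19: →0(L), so W
n=20: →10(W), 15(W), 16(W), 18(W), 19(W) — all W, so L
n=21: →14(L), so W
n=22: →20(L), so W
L entries with 0 ≤ n ≤ 22: n = 0, 1, 4, 9, 14, 20; that makes 6.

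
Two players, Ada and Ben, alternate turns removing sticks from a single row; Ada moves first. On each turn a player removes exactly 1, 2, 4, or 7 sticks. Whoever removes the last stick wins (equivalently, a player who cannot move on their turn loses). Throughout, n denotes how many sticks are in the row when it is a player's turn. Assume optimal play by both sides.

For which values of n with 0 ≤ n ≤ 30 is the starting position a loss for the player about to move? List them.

Label each position W (a win for the player to move) or L (a loss). A position with no legal move is L; any other position is W exactly when some move reaches an L, and L when every move reaches a W.
n=0: no move → L
n=1: reaches L-position 0 → W
n=2: reaches L-position 0 → W
n=3: only reaches 2(W), 1(W), all W → L
n=4: reaches L-position 3 → W
n=5: reaches L-position 3 → W
n=6: only reaches 5(W), 4(W), 2(W), all W → L
n=7: reaches L-position 6 → W
n=8: reaches L-position 6 → W
n=9: only reaches 8(W), 7(W), 5(W), 2(W), all W → L
n=10: reaches L-position 9 → W
n=11: reaches L-position 9 → W
n=12: only reaches 11(W), 10(W), 8(W), 5(W), all W → L
n=13: reaches L-position 12 → W
n=14: reaches L-position 12 → W
n=15: only reaches 14(W), 13(W), 11(W), 8(W), all W → L
n=16: reaches L-position 15 → W
n=17: reaches L-position 15 → W
n=18: only reaches 17(W), 16(W), 14(W), 11(W), all W → L
n=19: reaches L-position 18 → W
n=20: reaches L-position 18 → W
n=21: only reaches 20(W), 19(W), 17(W), 14(W), all W → L
n=22: reaches L-position 21 → W
n=23: reaches L-position 21 → W
n=24: only reaches 23(W), 22(W), 20(W), 17(W), all W → L
n=25: reaches L-position 24 → W
n=26: reaches L-position 24 → W
n=27: only reaches 26(W), 25(W), 23(W), 20(W), all W → L
n=28: reaches L-position 27 → W
n=29: reaches L-position 27 → W
n=30: only reaches 29(W), 28(W), 26(W), 23(W), all W → L
The losing starting values of n are exactly the entries labelled L in this table (11 of them).

0, 3, 6, 9, 12, 15, 18, 21, 24, 27, 30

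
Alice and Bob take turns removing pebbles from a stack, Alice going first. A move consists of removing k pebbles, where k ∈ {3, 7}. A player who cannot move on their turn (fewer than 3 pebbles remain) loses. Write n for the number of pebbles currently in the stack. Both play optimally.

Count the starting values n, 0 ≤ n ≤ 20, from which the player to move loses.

Build the W/L table. Terminal = L. A non-terminal position is W if it has a move to some L; otherwise it is L.
n=0: no move → L
n=1: no move → L
n=2: no move → L
n=3: →0(L), so W
n=4: →1(L), so W
n=5: →2(L), so W
n=6: →3(W) only, which is W, so L
n=7: →0(L), so W
n=8: →1(L), so W
n=9: →6(L), so W
n=10: →7(W), 3(W) — all W, so L
n=11: →8(W), 4(W) — all W, so L
n=12: →9(W), 5(W) — all W, so L
n=13: →10(L), so W
n=14: →11(L), so W
n=15: →12(L), so W
n=16: →13(W), 9(W) — all W, so L
n=17: →10(L), so W
n=18: →11(L), so W
n=19: →16(L), so W
n=20: →17(W), 13(W) — all W, so L
L entries with 0 ≤ n ≤ 20: n = 0, 1, 2, 6, 10, 11, 12, 16, 20; that makes 9.

9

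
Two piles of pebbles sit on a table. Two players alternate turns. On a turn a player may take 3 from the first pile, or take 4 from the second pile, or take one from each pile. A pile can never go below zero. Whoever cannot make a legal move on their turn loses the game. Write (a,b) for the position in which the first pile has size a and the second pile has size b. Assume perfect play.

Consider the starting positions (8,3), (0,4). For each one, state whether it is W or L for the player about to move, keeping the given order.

(8,3): L, (0,4): W

Use the standard recursion: the mover loses at a terminal position; elsewhere, the mover wins exactly when some move hands the opponent an L position.
No move ever increases a pile, so every position that can arise here has a ≤ 8 and b ≤ 4; it is enough to label the cells with 0 ≤ a ≤ 8 and 0 ≤ b ≤ 4.
Every move lowers a or b (never raises either), so fill the grid row by row in increasing a, and left to right within a row: each cell's successors are then already labelled.
      b=0  b=1  b=2  b=3  b=4
a=0:    L    L    L    L    W
a=1:    L    W    W    W    W
a=2:    L    W    L    L    W
a=3:    W    W    W    W    W
a=4:    W    L    L    L    L
a=5:    W    L    W    W    W
a=6:    L    L    W    L    W
a=7:    L    W    W    W    W
a=8:    L    W    L    L    W
Cells with no legal move (terminal, hence L): (0,0), (0,1), (0,2), (0,3), (1,0), (2,0).
The remaining L cells, each justified by listing all of its moves:
(2,2): only reaches (1,1)(W), which is W → L
(2,3): only reaches (1,2)(W), which is W → L
(4,1): only reaches (1,1)(W), (3,0)(W), all W → L
(4,2): only reaches (1,2)(W), (3,1)(W), all W → L
(4,3): only reaches (1,3)(W), (3,2)(W), all W → L
(4,4): only reaches (1,4)(W), (4,0)(W), (3,3)(W), all W → L
(5,1): only reaches (2,1)(W), (4,0)(W), all W → L
(6,0): only reaches (3,0)(W), which is W → L
(6,1): only reaches (3,1)(W), (5,0)(W), all W → L
(6,3): only reaches (3,3)(W), (5,2)(W), all W → L
(7,0): only reaches (4,0)(W), which is W → L
(8,0): only reaches (5,0)(W), which is W → L
(8,2): only reaches (5,2)(W), (7,1)(W), all W → L
(8,3): only reaches (5,3)(W), (7,2)(W), all W → L
Every other cell has at least one move into one of the L cells above, so it is W.
(8,3): one of the L cells justified above, so L
(0,4): the move to (0,0) reaches an L cell, so W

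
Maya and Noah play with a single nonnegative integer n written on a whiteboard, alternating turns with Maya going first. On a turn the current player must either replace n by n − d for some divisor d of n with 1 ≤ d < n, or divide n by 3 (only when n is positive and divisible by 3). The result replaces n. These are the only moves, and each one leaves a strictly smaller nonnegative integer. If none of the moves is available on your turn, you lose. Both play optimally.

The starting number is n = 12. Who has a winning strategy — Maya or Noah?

Maya wins.

Compute win/loss labels from the base case upward. A position with no move is L. Any other position is W if it can reach an L in one move, else L.
n=0: no move → L
n=1: no move → L
n=2: can move to 1, which is L ⇒ W
n=3: can move to 1, which is L ⇒ W
n=4: moves to 2(W), 3(W); every one is W ⇒ L
n=5: can move to 4, which is L ⇒ W
n=6: can move to 4, which is L ⇒ W
n=7: the only move is to 6(W), a W ⇒ L
n=8: can move to 4, which is L ⇒ W
n=9: moves to 3(W), 6(W), 8(W); every one is W ⇒ L
n=10: can move to 9, which is L ⇒ W
n=11: the only move is to 10(W), a W ⇒ L
n=12: can move to 4, which is L ⇒ W
The starting position 12 is W: Maya should move to 4, handing over an L position.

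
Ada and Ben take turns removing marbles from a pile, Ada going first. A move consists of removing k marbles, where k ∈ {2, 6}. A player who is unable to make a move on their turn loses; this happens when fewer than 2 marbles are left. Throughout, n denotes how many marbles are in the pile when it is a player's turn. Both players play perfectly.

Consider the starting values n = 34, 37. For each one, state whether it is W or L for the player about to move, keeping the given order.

Label each position W (a win for the player to move) or L (a loss). A position with no legal move is L; any other position is W exactly when some move reaches an L, and L when every move reaches a W.
n=0: no move → L
n=1: no move → L
n=2: reaches L-position 0 → W
n=3: reaches L-position 1 → W
n=4: only reaches 2(W), which is W → L
n=5: only reaches 3(W), which is W → L
n=6: reaches L-position 4 → W
n=7: reaches L-position 5 → W
n=8: only reaches 6(W), 2(W), all W → L
n=9: only reaches 7(W), 3(W), all W → L
n=10: reaches L-position 8 → W
n=11: reaches L-position 9 → W
n=12: only reaches 10(W), 6(W), all W → L
n=13: only reaches 11(W), 7(W), all W → L
n=14: reaches L-position 12 → W
n=15: reaches L-position 13 → W
n=16: only reaches 14(W), 10(W), all W → L
n=17: only reaches 15(W), 11(W), all W → L
n=18: reaches L-position 16 → W
n=19: reaches L-position 17 → W
n=20: only reaches 18(W), 14(W), all W → L
n=21: only reaches 19(W), 15(W), all W → L
n=22: reaches L-position 20 → W
n=23: reaches L-position 21 → W
n=24: only reaches 22(W), 18(W), all W → L
n=25: only reaches 23(W), 19(W), all W → L
n=26: reaches L-position 24 → W
n=27: reaches L-position 25 → W
n=28: only reaches 26(W), 22(W), all W → L
n=29: only reaches 27(W), 23(W), all W → L
n=30: reaches L-position 28 → W
n=31: reaches L-position 29 → W
n=32: only reaches 30(W), 26(W), all W → L
n=33: only reaches 31(W), 27(W), all W → L
n=34: reaches L-position 32 → W
n=35: reaches L-position 33 → W
n=36: only reaches 34(W), 30(W), all W → L
n=37: only reaches 35(W), 31(W), all W → L

34: W, 37: L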